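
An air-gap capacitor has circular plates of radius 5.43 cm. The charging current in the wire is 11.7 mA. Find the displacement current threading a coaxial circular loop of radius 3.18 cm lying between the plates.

4.01×10^-3 A

No conduction current crosses the gap, so I_d there equals the 0.0117 A in the leads.
Since J_d is uniform, the enclosed fraction is (r/R)² = 0.3430, giving I_d,enc = 4.01×10^-3 A.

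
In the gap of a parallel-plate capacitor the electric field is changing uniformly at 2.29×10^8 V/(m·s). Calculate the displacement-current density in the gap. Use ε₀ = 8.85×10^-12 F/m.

The displacement-current density is ε₀ ∂E/∂t = (8.85×10^-12)(2.29×10^8) = 2.03×10^-3 A/m².

2.03×10^-3 A/m²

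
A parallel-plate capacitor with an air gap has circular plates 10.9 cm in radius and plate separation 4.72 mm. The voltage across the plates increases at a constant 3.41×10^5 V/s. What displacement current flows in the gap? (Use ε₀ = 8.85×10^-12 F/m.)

The displacement current equals the charging current C dV/dt. With C = ε₀A/d = (8.85×10^-12)(0.03733)/(4.72×10^-3) = 6.999×10^-11 F, I_d = (6.999×10^-11)(3.41×10^5) = 2.39×10^-5 A.

2.39×10^-5 A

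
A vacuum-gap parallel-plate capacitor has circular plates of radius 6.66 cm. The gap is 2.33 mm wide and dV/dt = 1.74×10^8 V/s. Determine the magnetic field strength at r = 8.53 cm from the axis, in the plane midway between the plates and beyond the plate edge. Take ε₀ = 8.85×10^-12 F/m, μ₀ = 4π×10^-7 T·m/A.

I_d = C dV/dt with C = ε₀πR²/d = 5.291×10^-11 F, so I_d = (5.291×10^-11)(1.74×10^8) = 9.206×10^-3 A.
Outside the plates the loop encloses all of I_d, so B·2πr = μ₀ I_d and B = 2.16×10^-8 T.

2.16×10^-8 T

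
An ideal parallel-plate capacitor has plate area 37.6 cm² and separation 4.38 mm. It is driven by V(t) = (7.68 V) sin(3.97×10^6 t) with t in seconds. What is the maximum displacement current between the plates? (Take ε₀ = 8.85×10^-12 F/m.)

(dE/dt)_max = V₀ω/d = 6.961×10^9 V/(m·s); ω = 3.97×10^6 rad/s.
I_d,max = ε₀ A (dE/dt)_max = (8.85×10^-12)(3.76×10^-3)(6.961×10^9) = 2.32×10^-4 A.

2.32×10^-4 A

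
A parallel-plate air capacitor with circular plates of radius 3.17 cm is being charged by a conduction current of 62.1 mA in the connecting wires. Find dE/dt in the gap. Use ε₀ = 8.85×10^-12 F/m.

2.22×10^12 V/(m·s)

The displacement current between the plates equals the conduction current, I_d = 62.1 mA.
Since I_d = ε₀ A dE/dt, dE/dt = I_d/(ε₀A) = (0.0621)/((8.85×10^-12)(3.157×10^-3)) = 2.22×10^12 V/(m·s).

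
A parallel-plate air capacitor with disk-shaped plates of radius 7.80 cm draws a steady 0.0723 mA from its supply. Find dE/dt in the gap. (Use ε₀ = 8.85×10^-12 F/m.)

By continuity, I_d in the gap equals the 0.0723 mA flowing in the wire.
Since I_d = ε₀ A dE/dt, dE/dt = I_d/(ε₀A) = (7.23×10^-5)/((8.85×10^-12)(0.01911)) = 4.27×10^8 V/(m·s).

4.27×10^8 V/(m·s)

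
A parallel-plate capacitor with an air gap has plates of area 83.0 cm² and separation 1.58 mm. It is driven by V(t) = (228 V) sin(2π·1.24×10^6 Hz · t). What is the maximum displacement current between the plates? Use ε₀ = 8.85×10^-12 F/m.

The displacement current equals the conduction current C dV/dt, which peaks at C V₀ ω.
With C = ε₀A/d = (8.85×10^-12)(8.30×10^-3)/(1.58×10^-3) = 4.649×10^-11 F and ω = 2πf = 7.791×10^6 rad/s, I_d,max = (4.649×10^-11)(228)(7.791×10^6) = 0.0826 A.

0.0826 A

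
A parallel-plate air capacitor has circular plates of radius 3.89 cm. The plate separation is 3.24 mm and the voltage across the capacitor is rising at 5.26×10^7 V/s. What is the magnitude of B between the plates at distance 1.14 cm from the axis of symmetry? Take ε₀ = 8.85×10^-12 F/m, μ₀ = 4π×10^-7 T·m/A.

I_d = C dV/dt with C = ε₀πR²/d = 1.299×10^-11 F, so I_d = (1.299×10^-11)(5.26×10^7) = 6.833×10^-4 A.
∮B·dl = μ₀ I_d,enc with I_d,enc = I_d r²/R² = 5.868×10^-5 A; so B = μ₀ I_d,enc/(2πr) = 1.03×10^-9 T.

1.03×10^-9 T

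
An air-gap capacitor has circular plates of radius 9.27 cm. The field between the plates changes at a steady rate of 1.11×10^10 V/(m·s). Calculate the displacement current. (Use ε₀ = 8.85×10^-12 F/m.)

2.65×10^-3 A

With a uniform field, Φ_E = EA, so I_d = ε₀ A dE/dt = 2.65×10^-3 A.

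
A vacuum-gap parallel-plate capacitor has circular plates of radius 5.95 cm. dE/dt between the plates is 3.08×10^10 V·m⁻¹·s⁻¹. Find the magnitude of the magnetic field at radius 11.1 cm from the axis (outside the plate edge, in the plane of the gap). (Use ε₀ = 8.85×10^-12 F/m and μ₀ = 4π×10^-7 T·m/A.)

I_d = ε₀ dΦ_E/dt = ε₀ πR² (dE/dt) = (8.85×10^-12)(0.01112)(3.08×10^10) = 3.031×10^-3 A through the full plate area.
Outside the plates the loop encloses all of I_d, so B·2πr = μ₀ I_d and B = 5.46×10^-9 T.

5.46×10^-9 T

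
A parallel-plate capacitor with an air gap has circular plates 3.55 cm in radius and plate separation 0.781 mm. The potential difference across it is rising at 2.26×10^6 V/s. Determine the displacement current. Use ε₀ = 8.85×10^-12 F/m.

1.01×10^-4 A

C = ε₀A/d = (8.85×10^-12)(3.959×10^-3)/(7.81×10^-4) = 4.486×10^-11 F.
I_d = C dV/dt = (4.486×10^-11)(2.26×10^6) = 1.01×10^-4 A.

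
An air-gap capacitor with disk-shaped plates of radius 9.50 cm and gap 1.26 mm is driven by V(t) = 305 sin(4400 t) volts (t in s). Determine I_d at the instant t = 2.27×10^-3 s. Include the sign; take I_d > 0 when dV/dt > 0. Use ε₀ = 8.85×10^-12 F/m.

dV/dt = (305)(4400)·cos(9.988) = -1.135×10^6 V/s.
I_d = C dV/dt with C = ε₀A/d = (8.85×10^-12)(0.02835)/(1.26×10^-3) = 1.991×10^-10 F, so I_d = (1.991×10^-10)(-1.135×10^6) = -2.26×10^-4 A.

-2.26×10^-4 A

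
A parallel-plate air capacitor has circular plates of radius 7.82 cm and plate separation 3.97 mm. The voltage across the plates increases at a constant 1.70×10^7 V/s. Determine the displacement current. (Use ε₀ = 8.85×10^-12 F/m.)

7.28×10^-4 A

C = ε₀A/d = (8.85×10^-12)(0.01921)/(3.97×10^-3) = 4.282×10^-11 F.
I_d = C dV/dt = (4.282×10^-11)(1.70×10^7) = 7.28×10^-4 A.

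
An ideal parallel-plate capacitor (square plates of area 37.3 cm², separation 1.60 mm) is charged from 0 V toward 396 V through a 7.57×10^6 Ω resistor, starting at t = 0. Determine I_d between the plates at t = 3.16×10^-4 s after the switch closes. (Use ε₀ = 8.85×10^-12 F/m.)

6.92×10^-6 A

C = ε₀A/d = (8.85×10^-12)(3.73×10^-3)/(1.60×10^-3) = 2.063×10^-11 F, so τ = RC = 1.562×10^-4 s.
The conduction current is I(t) = (V₀/R) e^(−t/τ), and the displacement current between the plates equals it.
t/τ = 2.023; I_d = (396/7.57×10^6) · e^(−2.023) = (5.231×10^-5)(0.1323) = 6.92×10^-6 A.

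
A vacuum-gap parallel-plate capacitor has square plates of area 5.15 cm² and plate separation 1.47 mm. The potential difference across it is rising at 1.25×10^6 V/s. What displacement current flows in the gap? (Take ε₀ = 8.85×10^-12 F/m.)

3.88×10^-6 A

The field between the plates is E = V/d, so dE/dt = (1.25×10^6)/(1.47×10^-3 m) = 8.503×10^8 V/(m·s).
I_d = ε₀ A (dE/dt) = (8.85×10^-12)(5.15×10^-4)(8.503×10^8) = 3.88×10^-6 A.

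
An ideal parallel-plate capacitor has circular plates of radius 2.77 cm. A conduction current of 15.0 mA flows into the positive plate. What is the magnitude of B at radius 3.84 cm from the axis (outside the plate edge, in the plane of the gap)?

By continuity the displacement current in the gap matches the conduction current: I_d = 0.0150 A.
Outside the plates the loop encloses all of I_d, so B·2πr = μ₀ I_d and B = 7.81×10^-8 T.

7.81×10^-8 T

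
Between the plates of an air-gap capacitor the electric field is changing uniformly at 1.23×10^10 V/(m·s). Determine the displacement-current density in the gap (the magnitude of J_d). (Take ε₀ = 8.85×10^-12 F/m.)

0.109 A/m²

J_d = ε₀ ∂E/∂t, so J_d = 0.109 A/m².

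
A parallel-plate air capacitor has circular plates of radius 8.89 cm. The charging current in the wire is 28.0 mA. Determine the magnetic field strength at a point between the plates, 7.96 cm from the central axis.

Between the plates the displacement current equals the wire current: I_d = 28.0 mA = 0.0280 A.
∮B·dl = μ₀ I_d,enc with I_d,enc = I_d r²/R² = 0.02245 A; so B = μ₀ I_d,enc/(2πr) = 5.64×10^-8 T.

5.64×10^-8 T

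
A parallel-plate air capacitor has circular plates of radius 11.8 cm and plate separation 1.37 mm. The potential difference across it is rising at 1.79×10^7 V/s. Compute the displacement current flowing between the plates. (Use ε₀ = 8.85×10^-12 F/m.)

5.06×10^-3 A

E = V/d so dE/dt = (dV/dt)/d = 1.307×10^10 V/(m·s), and I_d = ε₀ A dE/dt = (8.85×10^-12)(0.04374)(1.307×10^10) = 5.06×10^-3 A.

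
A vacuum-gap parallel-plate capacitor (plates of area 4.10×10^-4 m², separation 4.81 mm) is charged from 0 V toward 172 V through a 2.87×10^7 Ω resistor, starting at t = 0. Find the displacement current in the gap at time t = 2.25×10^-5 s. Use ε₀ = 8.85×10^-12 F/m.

2.12×10^-6 A

With C = ε₀A/d = (8.85×10^-12)(4.10×10^-4)/(4.81×10^-3) = 7.544×10^-13 F, the time constant is τ = RC = 2.165×10^-5 s, so t/τ = 1.039 and e^(−t/τ) = 0.3538.
I_d = I_cond = (V₀/R) e^(−t/τ) = (5.993×10^-6)(0.3538) = 2.12×10^-6 A.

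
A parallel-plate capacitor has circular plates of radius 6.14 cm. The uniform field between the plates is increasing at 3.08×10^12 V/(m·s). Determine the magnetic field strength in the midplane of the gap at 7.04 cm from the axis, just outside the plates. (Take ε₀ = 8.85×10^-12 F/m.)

Through the whole plate area (πR² = 0.01184 m²), I_d = ε₀ πR² dE/dt = 0.3227 A.
Outside the plates the loop encloses all of I_d, so B·2πr = μ₀ I_d and B = 9.17×10^-7 T.

9.17×10^-7 T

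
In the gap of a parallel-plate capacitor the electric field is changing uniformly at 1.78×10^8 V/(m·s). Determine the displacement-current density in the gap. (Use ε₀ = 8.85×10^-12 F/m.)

1.58×10^-3 A/m²

The displacement-current density is ε₀ ∂E/∂t = (8.85×10^-12)(1.78×10^8) = 1.58×10^-3 A/m².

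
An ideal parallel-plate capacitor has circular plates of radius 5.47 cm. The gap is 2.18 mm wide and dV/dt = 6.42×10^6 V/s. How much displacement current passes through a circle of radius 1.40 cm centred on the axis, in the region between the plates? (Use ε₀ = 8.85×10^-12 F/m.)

With E = V/d, dE/dt = 2.945×10^9 V/(m·s) and πR² = 9.400×10^-3 m², giving I_d = ε₀ πR² dE/dt = 2.450×10^-4 A.
Through an area πr² the displacement current is I_d·(πr²/πR²) = I_d (r/R)² = 1.60×10^-5 A.

1.60×10^-5 A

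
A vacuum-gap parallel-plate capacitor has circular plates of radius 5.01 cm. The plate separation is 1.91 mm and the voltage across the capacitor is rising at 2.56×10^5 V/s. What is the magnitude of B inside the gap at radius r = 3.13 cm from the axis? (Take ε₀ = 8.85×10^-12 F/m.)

I_d = C dV/dt with C = ε₀πR²/d = 3.654×10^-11 F, so I_d = (3.654×10^-11)(2.56×10^5) = 9.354×10^-6 A.
An Ampèrian loop of radius r encloses a fraction (r/R)² of I_d. Then B·2πr = μ₀ I_d (r/R)², giving B = μ₀ I_d r/(2πR²) = 2.33×10^-11 T.

2.33×10^-11 T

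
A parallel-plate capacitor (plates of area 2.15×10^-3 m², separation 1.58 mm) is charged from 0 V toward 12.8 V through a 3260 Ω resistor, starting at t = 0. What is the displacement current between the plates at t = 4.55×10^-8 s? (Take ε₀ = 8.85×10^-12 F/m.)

1.23×10^-3 A

C = ε₀A/d = (8.85×10^-12)(2.15×10^-3)/(1.58×10^-3) = 1.204×10^-11 F, so τ = RC = 3.925×10^-8 s.
The conduction current is I(t) = (V₀/R) e^(−t/τ), and the displacement current between the plates equals it.
t/τ = 1.159; I_d = (12.8/3260) · e^(−1.159) = (3.926×10^-3)(0.3138) = 1.23×10^-3 A.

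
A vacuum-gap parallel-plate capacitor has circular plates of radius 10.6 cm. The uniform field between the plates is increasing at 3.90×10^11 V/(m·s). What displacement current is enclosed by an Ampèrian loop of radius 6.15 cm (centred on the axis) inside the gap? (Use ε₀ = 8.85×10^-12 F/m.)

Total displacement current: I_d = ε₀(πR²)(dE/dt) = (8.85×10^-12)(0.03530)(3.90×10^11) = 0.1218 A.
Since J_d is uniform, the enclosed fraction is (r/R)² = 0.3366, giving I_d,enc = 0.0410 A.

0.0410 A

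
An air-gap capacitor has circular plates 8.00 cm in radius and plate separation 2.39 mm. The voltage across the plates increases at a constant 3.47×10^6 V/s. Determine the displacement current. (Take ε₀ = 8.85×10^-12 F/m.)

2.58×10^-4 A

E = V/d so dE/dt = (dV/dt)/d = 1.452×10^9 V/(m·s), and I_d = ε₀ A dE/dt = (8.85×10^-12)(0.02011)(1.452×10^9) = 2.58×10^-4 A.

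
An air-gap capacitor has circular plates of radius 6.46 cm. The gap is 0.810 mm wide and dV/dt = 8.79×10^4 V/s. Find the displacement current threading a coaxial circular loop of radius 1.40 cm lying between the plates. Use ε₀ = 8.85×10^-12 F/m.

5.91×10^-7 A

With E = V/d, dE/dt = 1.085×10^8 V/(m·s) and πR² = 0.01311 m², giving I_d = ε₀ πR² dE/dt = 1.259×10^-5 A.
Through an area πr² the displacement current is I_d·(πr²/πR²) = I_d (r/R)² = 5.91×10^-7 A.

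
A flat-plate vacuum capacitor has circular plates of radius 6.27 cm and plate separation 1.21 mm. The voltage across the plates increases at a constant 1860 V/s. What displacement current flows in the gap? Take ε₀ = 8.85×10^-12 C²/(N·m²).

1.68×10^-7 A

The displacement current equals the charging current C dV/dt. With C = ε₀A/d = (8.85×10^-12)(0.01235)/(1.21×10^-3) = 9.033×10^-11 F, I_d = (9.033×10^-11)(1860) = 1.68×10^-7 A.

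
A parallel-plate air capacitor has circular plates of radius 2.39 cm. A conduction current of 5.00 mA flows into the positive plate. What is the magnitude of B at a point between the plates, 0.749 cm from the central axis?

1.31×10^-8 T

By continuity the displacement current in the gap matches the conduction current: I_d = 5.00×10^-3 A.
∮B·dl = μ₀ I_d,enc with I_d,enc = I_d r²/R² = 4.911×10^-4 A; so B = μ₀ I_d,enc/(2πr) = 1.31×10^-8 T.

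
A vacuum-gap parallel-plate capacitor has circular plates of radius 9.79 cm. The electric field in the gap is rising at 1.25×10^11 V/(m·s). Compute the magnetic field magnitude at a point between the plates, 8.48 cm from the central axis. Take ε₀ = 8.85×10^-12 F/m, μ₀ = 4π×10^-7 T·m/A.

5.89×10^-8 T

Through the whole plate area (πR² = 0.03011 m²), I_d = ε₀ πR² dE/dt = 0.03331 A.
For r < R the Ampère–Maxwell law gives B(2πr) = μ₀ I_d (r²/R²), so B = μ₀ I_d r/(2πR²) = (4π×10^-7)(0.03331)(0.0848)/(2π·0.0979²) = 5.89×10^-8 T.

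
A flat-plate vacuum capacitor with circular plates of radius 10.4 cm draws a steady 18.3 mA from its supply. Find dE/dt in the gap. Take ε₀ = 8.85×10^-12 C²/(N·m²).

6.09×10^10 V/(m·s)

Charge continuity gives I_d = I = 0.0183 A between the plates.
Inverting I_d = ε₀ A dE/dt gives dE/dt = 0.0183 / (8.85×10^-12 · 0.03398) = 6.09×10^10 V/(m·s).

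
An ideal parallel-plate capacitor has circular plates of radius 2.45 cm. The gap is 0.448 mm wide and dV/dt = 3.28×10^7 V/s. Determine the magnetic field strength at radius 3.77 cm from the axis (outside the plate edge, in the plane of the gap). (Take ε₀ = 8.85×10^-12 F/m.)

I_d = C dV/dt with C = ε₀πR²/d = 3.726×10^-11 F, so I_d = (3.726×10^-11)(3.28×10^7) = 1.222×10^-3 A.
With r > R the enclosed displacement current is the full I_d; B = μ₀ I_d / (2πr) = 6.48×10^-9 T.

6.48×10^-9 T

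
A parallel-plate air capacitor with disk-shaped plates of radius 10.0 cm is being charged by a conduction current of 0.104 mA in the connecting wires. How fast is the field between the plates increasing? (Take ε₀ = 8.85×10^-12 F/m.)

3.74×10^8 V/(m·s)

The displacement current between the plates equals the conduction current, I_d = 0.104 mA.
Since I_d = ε₀ A dE/dt, dE/dt = I_d/(ε₀A) = (1.04×10^-4)/((8.85×10^-12)(0.03142)) = 3.74×10^8 V/(m·s).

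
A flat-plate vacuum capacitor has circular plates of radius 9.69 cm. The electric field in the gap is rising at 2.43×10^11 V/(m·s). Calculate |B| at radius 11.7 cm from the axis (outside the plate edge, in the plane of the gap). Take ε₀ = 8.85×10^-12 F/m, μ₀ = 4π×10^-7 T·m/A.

I_d = ε₀ dΦ_E/dt = ε₀ πR² (dE/dt) = (8.85×10^-12)(0.02950)(2.43×10^11) = 0.06344 A through the full plate area.
Outside the plates the loop encloses all of I_d, so B·2πr = μ₀ I_d and B = 1.08×10^-7 T.

1.08×10^-7 T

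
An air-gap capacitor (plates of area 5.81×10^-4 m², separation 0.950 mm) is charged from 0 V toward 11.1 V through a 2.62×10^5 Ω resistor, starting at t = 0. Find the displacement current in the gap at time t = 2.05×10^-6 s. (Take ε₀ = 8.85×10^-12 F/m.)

With C = ε₀A/d = (8.85×10^-12)(5.81×10^-4)/(9.50×10^-4) = 5.412×10^-12 F, the time constant is τ = RC = 1.418×10^-6 s, so t/τ = 1.446 and e^(−t/τ) = 0.2355.
I_d = I_cond = (V₀/R) e^(−t/τ) = (4.237×10^-5)(0.2355) = 9.98×10^-6 A.

9.98×10^-6 A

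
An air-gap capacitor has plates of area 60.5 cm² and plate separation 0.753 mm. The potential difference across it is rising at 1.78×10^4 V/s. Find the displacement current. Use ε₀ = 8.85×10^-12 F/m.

E = V/d so dE/dt = (dV/dt)/d = 2.364×10^7 V/(m·s), and I_d = ε₀ A dE/dt = (8.85×10^-12)(6.05×10^-3)(2.364×10^7) = 1.27×10^-6 A.

1.27×10^-6 A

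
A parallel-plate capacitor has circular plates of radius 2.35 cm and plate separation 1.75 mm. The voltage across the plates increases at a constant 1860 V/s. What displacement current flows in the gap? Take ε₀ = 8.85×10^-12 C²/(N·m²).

1.63×10^-8 A

E = V/d so dE/dt = (dV/dt)/d = 1.063×10^6 V/(m·s), and I_d = ε₀ A dE/dt = (8.85×10^-12)(1.735×10^-3)(1.063×10^6) = 1.63×10^-8 A.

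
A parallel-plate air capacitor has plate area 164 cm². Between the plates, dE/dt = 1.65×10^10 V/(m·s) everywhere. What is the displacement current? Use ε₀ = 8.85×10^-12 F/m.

2.39×10^-3 A

The displacement current is ε₀ times dΦ_E/dt = ε₀ A dE/dt = (8.85×10^-12)(0.0164)(1.65×10^10) = 2.39×10^-3 A.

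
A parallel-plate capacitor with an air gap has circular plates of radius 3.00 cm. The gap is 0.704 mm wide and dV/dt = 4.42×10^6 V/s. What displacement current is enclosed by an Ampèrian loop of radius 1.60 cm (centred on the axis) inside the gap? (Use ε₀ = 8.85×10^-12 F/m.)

dE/dt = (dV/dt)/d = 6.278×10^9 V/(m·s); I_d = ε₀(πR²)(dE/dt) = (8.85×10^-12)(2.827×10^-3)(6.278×10^9) = 1.571×10^-4 A.
Since J_d is uniform, the enclosed fraction is (r/R)² = 0.2844, giving I_d,enc = 4.47×10^-5 A.

4.47×10^-5 A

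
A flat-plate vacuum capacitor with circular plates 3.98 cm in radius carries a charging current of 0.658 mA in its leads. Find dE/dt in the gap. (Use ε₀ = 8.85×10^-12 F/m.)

The displacement current between the plates equals the conduction current, I_d = 0.658 mA.
Since I_d = ε₀ A dE/dt, dE/dt = I_d/(ε₀A) = (6.58×10^-4)/((8.85×10^-12)(4.976×10^-3)) = 1.49×10^10 V/(m·s).

1.49×10^10 V/(m·s)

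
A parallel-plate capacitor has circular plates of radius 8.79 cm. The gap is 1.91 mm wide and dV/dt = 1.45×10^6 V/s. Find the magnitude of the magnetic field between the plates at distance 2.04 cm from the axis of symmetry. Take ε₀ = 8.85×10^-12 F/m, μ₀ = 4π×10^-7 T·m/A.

I_d = C dV/dt with C = ε₀πR²/d = 1.125×10^-10 F, so I_d = (1.125×10^-10)(1.45×10^6) = 1.631×10^-4 A.
An Ampèrian loop of radius r encloses a fraction (r/R)² of I_d. Then B·2πr = μ₀ I_d (r/R)², giving B = μ₀ I_d r/(2πR²) = 8.61×10^-11 T.

8.61×10^-11 T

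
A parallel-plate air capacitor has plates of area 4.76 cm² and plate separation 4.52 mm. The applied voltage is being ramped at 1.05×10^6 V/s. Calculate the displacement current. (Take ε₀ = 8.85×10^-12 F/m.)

9.79×10^-7 A

C = ε₀A/d = (8.85×10^-12)(4.76×10^-4)/(4.52×10^-3) = 9.320×10^-13 F.
I_d = C dV/dt = (9.320×10^-13)(1.05×10^6) = 9.79×10^-7 A.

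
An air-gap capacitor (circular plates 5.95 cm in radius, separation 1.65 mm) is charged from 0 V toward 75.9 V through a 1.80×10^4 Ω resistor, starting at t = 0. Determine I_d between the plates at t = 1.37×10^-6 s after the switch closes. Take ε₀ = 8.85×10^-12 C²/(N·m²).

C = ε₀A/d = (8.85×10^-12)(0.01112)/(1.65×10^-3) = 5.964×10^-11 F, so τ = RC = 1.074×10^-6 s.
The conduction current is I(t) = (V₀/R) e^(−t/τ), and the displacement current between the plates equals it.
t/τ = 1.276; I_d = (75.9/1.80×10^4) · e^(−1.276) = (4.217×10^-3)(0.2792) = 1.18×10^-3 A.

1.18×10^-3 A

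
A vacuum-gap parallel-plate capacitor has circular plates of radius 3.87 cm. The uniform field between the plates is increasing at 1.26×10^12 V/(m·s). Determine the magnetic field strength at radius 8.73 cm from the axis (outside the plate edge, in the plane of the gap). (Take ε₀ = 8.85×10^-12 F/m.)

1.20×10^-7 T

I_d = ε₀ dΦ_E/dt = ε₀ πR² (dE/dt) = (8.85×10^-12)(4.705×10^-3)(1.26×10^12) = 0.05247 A through the full plate area.
With r > R the enclosed displacement current is the full I_d; B = μ₀ I_d / (2πr) = 1.20×10^-7 T.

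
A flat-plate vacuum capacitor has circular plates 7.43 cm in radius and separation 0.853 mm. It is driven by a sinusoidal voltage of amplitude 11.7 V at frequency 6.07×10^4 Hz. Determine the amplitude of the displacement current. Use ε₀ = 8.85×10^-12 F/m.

8.03×10^-4 A

(dE/dt)_max = V₀ω/d = 5.231×10^9 V/(m·s); ω = 2πf = 3.814×10^5 rad/s.
I_d,max = ε₀ A (dE/dt)_max = (8.85×10^-12)(0.01734)(5.231×10^9) = 8.03×10^-4 A.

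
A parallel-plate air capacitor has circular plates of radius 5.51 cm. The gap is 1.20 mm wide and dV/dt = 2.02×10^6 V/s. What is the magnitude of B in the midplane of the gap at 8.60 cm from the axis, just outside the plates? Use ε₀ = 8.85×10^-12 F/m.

dE/dt = (dV/dt)/d = 1.683×10^9 V/(m·s); I_d = ε₀(πR²)(dE/dt) = (8.85×10^-12)(9.538×10^-3)(1.683×10^9) = 1.421×10^-4 A.
Outside the plates the loop encloses all of I_d, so B·2πr = μ₀ I_d and B = 3.30×10^-10 T.

3.30×10^-10 T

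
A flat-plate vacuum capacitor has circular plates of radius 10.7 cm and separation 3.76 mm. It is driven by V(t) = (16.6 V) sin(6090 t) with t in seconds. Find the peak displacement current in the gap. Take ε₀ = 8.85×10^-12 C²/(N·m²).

C = ε₀A/d = (8.85×10^-12)(0.03597)/(3.76×10^-3) = 8.466×10^-11 F; ω = 6090 rad/s.
I_d = C dV/dt, so |I_d|_max = C V₀ ω = (8.466×10^-11)(16.6)(6090) = 8.56×10^-6 A.

8.56×10^-6 A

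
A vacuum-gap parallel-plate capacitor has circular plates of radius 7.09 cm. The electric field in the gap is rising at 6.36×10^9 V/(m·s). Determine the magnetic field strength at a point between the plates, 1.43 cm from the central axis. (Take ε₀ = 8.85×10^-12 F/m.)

Total displacement current: I_d = ε₀(πR²)(dE/dt) = (8.85×10^-12)(0.01579)(6.36×10^9) = 8.888×10^-4 A.
For r < R the Ampère–Maxwell law gives B(2πr) = μ₀ I_d (r²/R²), so B = μ₀ I_d r/(2πR²) = (4π×10^-7)(8.888×10^-4)(0.0143)/(2π·0.0709²) = 5.06×10^-10 T.

5.06×10^-10 T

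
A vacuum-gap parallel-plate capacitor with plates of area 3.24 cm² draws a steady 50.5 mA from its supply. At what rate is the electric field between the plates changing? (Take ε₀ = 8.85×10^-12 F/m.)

1.76×10^13 V/(m·s)

Charge continuity gives I_d = I = 0.0505 A between the plates.
Since I_d = ε₀ A dE/dt, dE/dt = I_d/(ε₀A) = (0.0505)/((8.85×10^-12)(3.24×10^-4)) = 1.76×10^13 V/(m·s).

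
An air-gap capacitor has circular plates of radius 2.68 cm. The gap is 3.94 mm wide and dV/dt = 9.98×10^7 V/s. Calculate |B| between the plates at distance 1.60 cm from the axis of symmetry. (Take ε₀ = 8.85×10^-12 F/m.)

2.25×10^-9 T

With E = V/d, dE/dt = 2.533×10^10 V/(m·s) and πR² = 2.256×10^-3 m², giving I_d = ε₀ πR² dE/dt = 5.057×10^-4 A.
An Ampèrian loop of radius r encloses a fraction (r/R)² of I_d. Then B·2πr = μ₀ I_d (r/R)², giving B = μ₀ I_d r/(2πR²) = 2.25×10^-9 T.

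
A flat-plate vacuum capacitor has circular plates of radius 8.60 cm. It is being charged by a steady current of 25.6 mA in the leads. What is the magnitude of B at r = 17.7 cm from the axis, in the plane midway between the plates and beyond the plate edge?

2.89×10^-8 T

Between the plates the displacement current equals the wire current: I_d = 25.6 mA = 0.0256 A.
For r ≥ R the full I_d is enclosed: B = μ₀ I_d/(2πr) = (4π×10^-7)(0.0256)/(2π·0.177) = 2.89×10^-8 T.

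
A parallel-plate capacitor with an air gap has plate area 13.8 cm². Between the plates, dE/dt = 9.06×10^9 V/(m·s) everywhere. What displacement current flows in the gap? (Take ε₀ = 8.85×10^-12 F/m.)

1.11×10^-4 A

I_d = ε₀ A (dE/dt) = (8.85×10^-12)(1.38×10^-3 m²)(9.06×10^9) = 1.11×10^-4 A.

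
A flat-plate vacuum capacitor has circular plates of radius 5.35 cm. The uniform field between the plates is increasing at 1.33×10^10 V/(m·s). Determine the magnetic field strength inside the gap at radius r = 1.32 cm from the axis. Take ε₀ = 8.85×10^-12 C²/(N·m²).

9.76×10^-10 T

I_d = ε₀ dΦ_E/dt = ε₀ πR² (dE/dt) = (8.85×10^-12)(8.992×10^-3)(1.33×10^10) = 1.058×10^-3 A through the full plate area.
An Ampèrian loop of radius r encloses a fraction (r/R)² of I_d. Then B·2πr = μ₀ I_d (r/R)², giving B = μ₀ I_d r/(2πR²) = 9.76×10^-10 T.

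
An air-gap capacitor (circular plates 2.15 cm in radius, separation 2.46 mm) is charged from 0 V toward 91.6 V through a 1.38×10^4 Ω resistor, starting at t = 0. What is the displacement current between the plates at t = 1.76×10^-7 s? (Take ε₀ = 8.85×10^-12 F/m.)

5.78×10^-4 A

With C = ε₀A/d = (8.85×10^-12)(1.452×10^-3)/(2.46×10^-3) = 5.224×10^-12 F, the time constant is τ = RC = 7.209×10^-8 s, so t/τ = 2.441 and e^(−t/τ) = 0.08707.
I_d = I_cond = (V₀/R) e^(−t/τ) = (6.638×10^-3)(0.08707) = 5.78×10^-4 A.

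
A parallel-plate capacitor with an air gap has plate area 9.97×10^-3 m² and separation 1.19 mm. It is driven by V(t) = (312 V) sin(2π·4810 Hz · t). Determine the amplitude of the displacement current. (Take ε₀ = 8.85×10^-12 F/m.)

6.99×10^-4 A

C = ε₀A/d = (8.85×10^-12)(9.97×10^-3)/(1.19×10^-3) = 7.415×10^-11 F; ω = 2πf = 3.022×10^4 rad/s.
I_d = C dV/dt, so |I_d|_max = C V₀ ω = (7.415×10^-11)(312)(3.022×10^4) = 6.99×10^-4 A.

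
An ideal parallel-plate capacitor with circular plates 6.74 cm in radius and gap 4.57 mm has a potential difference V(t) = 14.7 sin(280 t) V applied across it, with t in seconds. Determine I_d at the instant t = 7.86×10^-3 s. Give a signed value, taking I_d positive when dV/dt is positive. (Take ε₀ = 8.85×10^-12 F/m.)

dE/dt = (V₀ω/d)·cos(ωt) with ωt = 2.2008 rad: (14.7)(280)(-0.5891)/(4.57×10^-3) = -5.306×10^5 V/(m·s).
I_d = ε₀ A dE/dt = (8.85×10^-12)(0.01427)(-5.306×10^5) = -6.70×10^-8 A.

-6.70×10^-8 A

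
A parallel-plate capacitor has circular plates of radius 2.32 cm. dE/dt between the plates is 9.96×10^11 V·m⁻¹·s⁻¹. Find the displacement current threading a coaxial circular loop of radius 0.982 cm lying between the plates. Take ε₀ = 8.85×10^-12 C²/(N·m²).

I_d = ε₀ dΦ_E/dt = ε₀ πR² (dE/dt) = (8.85×10^-12)(1.691×10^-3)(9.96×10^11) = 0.01491 A through the full plate area.
Through an area πr² the displacement current is I_d·(πr²/πR²) = I_d (r/R)² = 2.67×10^-3 A.

2.67×10^-3 A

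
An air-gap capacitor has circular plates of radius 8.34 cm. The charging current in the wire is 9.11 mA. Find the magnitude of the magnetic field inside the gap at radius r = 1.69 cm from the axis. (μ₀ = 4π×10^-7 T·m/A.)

4.43×10^-9 T

By continuity the displacement current in the gap matches the conduction current: I_d = 9.11×10^-3 A.
∮B·dl = μ₀ I_d,enc with I_d,enc = I_d r²/R² = 3.741×10^-4 A; so B = μ₀ I_d,enc/(2πr) = 4.43×10^-9 T.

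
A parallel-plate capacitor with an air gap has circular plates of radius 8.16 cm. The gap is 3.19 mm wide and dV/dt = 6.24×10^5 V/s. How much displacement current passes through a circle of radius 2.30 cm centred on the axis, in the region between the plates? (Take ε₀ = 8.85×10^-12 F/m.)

2.88×10^-6 A

I_d = C dV/dt with C = ε₀πR²/d = 5.804×10^-11 F, so I_d = (5.804×10^-11)(6.24×10^5) = 3.622×10^-5 A.
Through an area πr² the displacement current is I_d·(πr²/πR²) = I_d (r/R)² = 2.88×10^-6 A.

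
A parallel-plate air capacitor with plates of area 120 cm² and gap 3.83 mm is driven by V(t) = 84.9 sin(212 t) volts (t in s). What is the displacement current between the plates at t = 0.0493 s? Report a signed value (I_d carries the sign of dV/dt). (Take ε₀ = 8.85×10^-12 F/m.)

C = ε₀A/d = (8.85×10^-12)(0.0120)/(3.83×10^-3) = 2.773×10^-11 F. dV/dt = V₀ω·cos(ωt); at ωt = 10.4516 rad this factor is -0.5175.
I_d = C dV/dt = (2.773×10^-11)(84.9)(212)(-0.5175) = -2.58×10^-7 A.

-2.58×10^-7 A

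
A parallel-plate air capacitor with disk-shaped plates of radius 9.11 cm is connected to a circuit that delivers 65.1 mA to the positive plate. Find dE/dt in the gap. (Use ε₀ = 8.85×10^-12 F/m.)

2.82×10^11 V/(m·s)

The displacement current between the plates equals the conduction current, I_d = 65.1 mA.
Inverting I_d = ε₀ A dE/dt gives dE/dt = 0.0651 / (8.85×10^-12 · 0.02607) = 2.82×10^11 V/(m·s).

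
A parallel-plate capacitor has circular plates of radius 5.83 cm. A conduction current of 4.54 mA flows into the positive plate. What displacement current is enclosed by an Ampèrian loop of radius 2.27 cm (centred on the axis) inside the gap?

By continuity the displacement current in the gap matches the conduction current: I_d = 4.54×10^-3 A.
Through an area πr² the displacement current is I_d·(πr²/πR²) = I_d (r/R)² = 6.88×10^-4 A.

6.88×10^-4 A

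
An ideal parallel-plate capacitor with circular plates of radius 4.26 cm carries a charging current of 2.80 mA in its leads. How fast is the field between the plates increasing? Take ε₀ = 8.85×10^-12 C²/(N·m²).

The displacement current between the plates equals the conduction current, I_d = 2.80 mA.
Inverting I_d = ε₀ A dE/dt gives dE/dt = 2.80×10^-3 / (8.85×10^-12 · 5.701×10^-3) = 5.55×10^10 V/(m·s).

5.55×10^10 V/(m·s)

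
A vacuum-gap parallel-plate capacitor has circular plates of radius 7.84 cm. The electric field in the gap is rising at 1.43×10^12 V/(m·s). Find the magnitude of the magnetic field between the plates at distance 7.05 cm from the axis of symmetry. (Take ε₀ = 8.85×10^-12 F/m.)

5.61×10^-7 T

I_d = ε₀ dΦ_E/dt = ε₀ πR² (dE/dt) = (8.85×10^-12)(0.01931)(1.43×10^12) = 0.2444 A through the full plate area.
∮B·dl = μ₀ I_d,enc with I_d,enc = I_d r²/R² = 0.1976 A; so B = μ₀ I_d,enc/(2πr) = 5.61×10^-7 T.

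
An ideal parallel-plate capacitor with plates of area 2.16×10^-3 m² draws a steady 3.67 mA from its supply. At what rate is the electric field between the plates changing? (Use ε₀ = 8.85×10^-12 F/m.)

1.92×10^11 V/(m·s)

Charge continuity gives I_d = I = 3.67×10^-3 A between the plates.
Inverting I_d = ε₀ A dE/dt gives dE/dt = 3.67×10^-3 / (8.85×10^-12 · 2.16×10^-3) = 1.92×10^11 V/(m·s).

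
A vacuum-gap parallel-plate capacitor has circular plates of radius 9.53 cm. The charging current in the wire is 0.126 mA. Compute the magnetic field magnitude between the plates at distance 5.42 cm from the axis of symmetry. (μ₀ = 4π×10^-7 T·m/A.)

1.50×10^-10 T

No conduction current crosses the gap, so I_d there equals the 1.26×10^-4 A in the leads.
An Ampèrian loop of radius r encloses a fraction (r/R)² of I_d. Then B·2πr = μ₀ I_d (r/R)², giving B = μ₀ I_d r/(2πR²) = 1.50×10^-10 T.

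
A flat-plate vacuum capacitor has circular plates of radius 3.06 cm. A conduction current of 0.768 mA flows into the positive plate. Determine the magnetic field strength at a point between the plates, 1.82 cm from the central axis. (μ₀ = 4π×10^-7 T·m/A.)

By continuity the displacement current in the gap matches the conduction current: I_d = 7.68×10^-4 A.
∮B·dl = μ₀ I_d,enc with I_d,enc = I_d r²/R² = 2.717×10^-4 A; so B = μ₀ I_d,enc/(2πr) = 2.99×10^-9 T.

2.99×10^-9 T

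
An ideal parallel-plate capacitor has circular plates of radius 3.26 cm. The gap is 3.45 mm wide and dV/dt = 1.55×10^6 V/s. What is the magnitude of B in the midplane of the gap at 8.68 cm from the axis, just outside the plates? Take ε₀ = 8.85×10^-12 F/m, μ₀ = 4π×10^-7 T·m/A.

3.06×10^-11 T

With E = V/d, dE/dt = 4.493×10^8 V/(m·s) and πR² = 3.339×10^-3 m², giving I_d = ε₀ πR² dE/dt = 1.328×10^-5 A.
Outside the plates the loop encloses all of I_d, so B·2πr = μ₀ I_d and B = 3.06×10^-11 T.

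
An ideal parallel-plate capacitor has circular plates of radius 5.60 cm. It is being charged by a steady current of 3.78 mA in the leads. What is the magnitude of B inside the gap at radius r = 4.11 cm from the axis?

9.91×10^-9 T

Between the plates the displacement current equals the wire current: I_d = 3.78 mA = 3.78×10^-3 A.
An Ampèrian loop of radius r encloses a fraction (r/R)² of I_d. Then B·2πr = μ₀ I_d (r/R)², giving B = μ₀ I_d r/(2πR²) = 9.91×10^-9 T.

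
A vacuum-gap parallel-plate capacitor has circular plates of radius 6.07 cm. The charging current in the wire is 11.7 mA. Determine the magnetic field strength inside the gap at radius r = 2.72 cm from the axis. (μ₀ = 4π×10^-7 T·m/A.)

1.73×10^-8 T

By continuity the displacement current in the gap matches the conduction current: I_d = 0.0117 A.
An Ampèrian loop of radius r encloses a fraction (r/R)² of I_d. Then B·2πr = μ₀ I_d (r/R)², giving B = μ₀ I_d r/(2πR²) = 1.73×10^-8 T.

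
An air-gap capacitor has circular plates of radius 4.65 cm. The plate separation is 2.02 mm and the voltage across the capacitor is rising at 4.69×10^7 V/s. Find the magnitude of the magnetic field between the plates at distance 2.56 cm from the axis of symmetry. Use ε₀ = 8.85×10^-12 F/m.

3.31×10^-9 T

I_d = C dV/dt with C = ε₀πR²/d = 2.976×10^-11 F, so I_d = (2.976×10^-11)(4.69×10^7) = 1.396×10^-3 A.
∮B·dl = μ₀ I_d,enc with I_d,enc = I_d r²/R² = 4.231×10^-4 A; so B = μ₀ I_d,enc/(2πr) = 3.31×10^-9 T.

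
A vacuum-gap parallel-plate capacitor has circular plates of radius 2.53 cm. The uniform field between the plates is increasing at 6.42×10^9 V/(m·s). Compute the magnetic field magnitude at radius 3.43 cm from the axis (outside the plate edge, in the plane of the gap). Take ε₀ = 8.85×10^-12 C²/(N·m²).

6.66×10^-10 T

Total displacement current: I_d = ε₀(πR²)(dE/dt) = (8.85×10^-12)(2.011×10^-3)(6.42×10^9) = 1.143×10^-4 A.
With r > R the enclosed displacement current is the full I_d; B = μ₀ I_d / (2πr) = 6.66×10^-10 T.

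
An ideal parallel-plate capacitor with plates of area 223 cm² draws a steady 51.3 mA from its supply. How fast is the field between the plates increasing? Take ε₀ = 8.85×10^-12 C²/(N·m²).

2.60×10^11 V/(m·s)

The displacement current between the plates equals the conduction current, I_d = 51.3 mA.
Since I_d = ε₀ A dE/dt, dE/dt = I_d/(ε₀A) = (0.0513)/((8.85×10^-12)(0.0223)) = 2.60×10^11 V/(m·s).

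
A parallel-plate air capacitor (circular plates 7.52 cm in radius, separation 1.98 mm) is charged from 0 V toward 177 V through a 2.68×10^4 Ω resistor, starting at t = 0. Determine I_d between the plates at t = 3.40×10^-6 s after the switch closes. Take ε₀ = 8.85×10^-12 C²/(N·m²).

C = ε₀A/d = (8.85×10^-12)(0.01777)/(1.98×10^-3) = 7.943×10^-11 F, so τ = RC = 2.129×10^-6 s.
The conduction current is I(t) = (V₀/R) e^(−t/τ), and the displacement current between the plates equals it.
t/τ = 1.597; I_d = (177/2.68×10^4) · e^(−1.597) = (6.604×10^-3)(0.2025) = 1.34×10^-3 A.

1.34×10^-3 A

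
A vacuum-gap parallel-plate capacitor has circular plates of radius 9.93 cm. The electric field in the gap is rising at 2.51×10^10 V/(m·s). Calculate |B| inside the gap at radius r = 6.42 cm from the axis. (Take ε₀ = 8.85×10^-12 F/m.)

8.96×10^-9 T

Through the whole plate area (πR² = 0.03098 m²), I_d = ε₀ πR² dE/dt = 6.882×10^-3 A.
∮B·dl = μ₀ I_d,enc with I_d,enc = I_d r²/R² = 2.877×10^-3 A; so B = μ₀ I_d,enc/(2πr) = 8.96×10^-9 T.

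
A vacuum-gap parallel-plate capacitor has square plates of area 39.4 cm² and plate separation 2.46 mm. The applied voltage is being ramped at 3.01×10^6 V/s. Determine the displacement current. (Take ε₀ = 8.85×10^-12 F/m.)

The field between the plates is E = V/d, so dE/dt = (3.01×10^6)/(2.46×10^-3 m) = 1.224×10^9 V/(m·s).
I_d = ε₀ A (dE/dt) = (8.85×10^-12)(3.94×10^-3)(1.224×10^9) = 4.27×10^-5 A.

4.27×10^-5 A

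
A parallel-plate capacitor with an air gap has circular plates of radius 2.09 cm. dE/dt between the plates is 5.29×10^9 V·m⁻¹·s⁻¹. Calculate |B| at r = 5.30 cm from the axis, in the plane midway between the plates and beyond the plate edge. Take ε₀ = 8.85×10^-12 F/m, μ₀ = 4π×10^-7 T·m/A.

I_d = ε₀ dΦ_E/dt = ε₀ πR² (dE/dt) = (8.85×10^-12)(1.372×10^-3)(5.29×10^9) = 6.423×10^-5 A through the full plate area.
For r ≥ R the full I_d is enclosed: B = μ₀ I_d/(2πr) = (4π×10^-7)(6.423×10^-5)/(2π·0.0530) = 2.42×10^-10 T.

2.42×10^-10 T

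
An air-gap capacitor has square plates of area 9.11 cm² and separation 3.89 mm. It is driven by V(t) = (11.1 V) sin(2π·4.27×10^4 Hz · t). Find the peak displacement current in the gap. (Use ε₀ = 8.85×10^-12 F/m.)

6.17×10^-6 A

C = ε₀A/d = (8.85×10^-12)(9.11×10^-4)/(3.89×10^-3) = 2.073×10^-12 F; ω = 2πf = 2.683×10^5 rad/s.
I_d = C dV/dt, so |I_d|_max = C V₀ ω = (2.073×10^-12)(11.1)(2.683×10^5) = 6.17×10^-6 A.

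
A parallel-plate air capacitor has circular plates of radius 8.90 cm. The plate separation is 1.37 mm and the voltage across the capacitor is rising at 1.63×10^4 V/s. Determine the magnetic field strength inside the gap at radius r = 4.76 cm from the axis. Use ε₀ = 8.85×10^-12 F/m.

dE/dt = (dV/dt)/d = 1.190×10^7 V/(m·s); I_d = ε₀(πR²)(dE/dt) = (8.85×10^-12)(0.02488)(1.190×10^7) = 2.620×10^-6 A.
For r < R the Ampère–Maxwell law gives B(2πr) = μ₀ I_d (r²/R²), so B = μ₀ I_d r/(2πR²) = (4π×10^-7)(2.620×10^-6)(0.0476)/(2π·0.0890²) = 3.15×10^-12 T.

3.15×10^-12 T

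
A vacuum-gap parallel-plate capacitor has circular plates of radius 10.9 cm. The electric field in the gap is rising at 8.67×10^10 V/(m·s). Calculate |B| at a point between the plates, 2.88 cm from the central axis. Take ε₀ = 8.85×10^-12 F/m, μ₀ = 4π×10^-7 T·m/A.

Total displacement current: I_d = ε₀(πR²)(dE/dt) = (8.85×10^-12)(0.03733)(8.67×10^10) = 0.02864 A.
An Ampèrian loop of radius r encloses a fraction (r/R)² of I_d. Then B·2πr = μ₀ I_d (r/R)², giving B = μ₀ I_d r/(2πR²) = 1.39×10^-8 T.

1.39×10^-8 T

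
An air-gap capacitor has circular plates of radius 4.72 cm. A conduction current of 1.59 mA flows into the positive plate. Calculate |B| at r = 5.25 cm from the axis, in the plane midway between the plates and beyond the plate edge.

By continuity the displacement current in the gap matches the conduction current: I_d = 1.59×10^-3 A.
For r ≥ R the full I_d is enclosed: B = μ₀ I_d/(2πr) = (4π×10^-7)(1.59×10^-3)/(2π·0.0525) = 6.06×10^-9 T.

6.06×10^-9 T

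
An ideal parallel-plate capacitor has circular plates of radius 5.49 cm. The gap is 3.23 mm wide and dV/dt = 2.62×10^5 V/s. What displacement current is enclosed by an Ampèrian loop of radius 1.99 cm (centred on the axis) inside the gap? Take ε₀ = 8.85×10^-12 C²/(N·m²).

8.93×10^-7 A

With E = V/d, dE/dt = 8.111×10^7 V/(m·s) and πR² = 9.469×10^-3 m², giving I_d = ε₀ πR² dE/dt = 6.797×10^-6 A.
The field is uniform, so I_d,enc = I_d (r/R)² = (6.797×10^-6)(1.99/5.49)² = 8.93×10^-7 A.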